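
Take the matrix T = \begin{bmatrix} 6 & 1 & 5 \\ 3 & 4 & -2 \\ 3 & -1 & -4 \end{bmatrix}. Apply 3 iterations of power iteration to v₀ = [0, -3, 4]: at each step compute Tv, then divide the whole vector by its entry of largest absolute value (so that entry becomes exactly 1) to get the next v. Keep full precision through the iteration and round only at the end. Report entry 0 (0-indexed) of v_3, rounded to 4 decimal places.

Tv0 = (17.00000, -20.00000, -13.00000); divide by -20.00000 → v1 = (-0.85000, 1.00000, 0.65000)
Tv1 = (-0.85000, 0.15000, -6.15000); divide by -6.15000 → v2 = (0.13821, -0.02439, 1.00000)
Tv2 = (5.80488, -1.68293, -3.56098); divide by 5.80488 → v3 = (1.00000, -0.28992, -0.61345)
Requested entry of v3: 714/714 = 1.0000

1.0000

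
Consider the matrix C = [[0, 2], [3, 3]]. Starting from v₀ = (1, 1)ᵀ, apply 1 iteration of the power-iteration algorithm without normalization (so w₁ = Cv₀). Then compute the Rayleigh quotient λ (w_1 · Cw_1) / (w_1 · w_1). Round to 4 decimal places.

4.2000

w1 = Cv₀ = (0·1 + 2·1; 3·1 + 3·1) = (2, 6)
Cw1 = (12, 24)
w1·Cw1 = 2·12 + 6·24 = 168; w1·w1 = 2·2 + 6·6 = 40
λ ≈ 168/40 = 4.2000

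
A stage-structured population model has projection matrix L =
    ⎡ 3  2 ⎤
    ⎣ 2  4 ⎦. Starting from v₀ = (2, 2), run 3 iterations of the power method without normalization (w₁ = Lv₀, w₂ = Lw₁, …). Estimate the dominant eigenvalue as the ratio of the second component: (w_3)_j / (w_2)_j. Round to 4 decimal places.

5.5882

w1 = Lv₀ = (10, 12)
w2 = Lw1 = (54, 68)
w3 = Lw2 = (298, 380)
Ratio at component: 380 / 68 = 5.5882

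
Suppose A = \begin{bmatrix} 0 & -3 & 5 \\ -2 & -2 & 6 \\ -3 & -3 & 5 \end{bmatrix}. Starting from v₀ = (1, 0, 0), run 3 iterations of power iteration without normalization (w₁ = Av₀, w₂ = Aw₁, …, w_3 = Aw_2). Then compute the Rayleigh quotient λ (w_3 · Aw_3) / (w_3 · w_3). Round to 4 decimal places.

w1 = Av₀ = (0·1 + (-3)·0 + 5·0; (-2)·1 + (-2)·0 + 6·0; (-3)·1 + (-3)·0 + 5·0) = (0, -2, -3)
w2 = Aw1 = (0·0 + (-3)·(-2) + 5·(-3); (-2)·0 + (-2)·(-2) + 6·(-3); (-3)·0 + (-3)·(-2) + 5·(-3)) = (-9, -14, -9)
w3 = Aw2 = (-3, -8, 24)
Aw3 = (144, 166, 153)
w3·Aw3 = (-3)·144 + (-8)·166 + 24·153 = 1912; w3·w3 = (-3)·(-3) + (-8)·(-8) + 24·24 = 649
λ ≈ 1912/649 = 2.9461

λ ≈ 2.9461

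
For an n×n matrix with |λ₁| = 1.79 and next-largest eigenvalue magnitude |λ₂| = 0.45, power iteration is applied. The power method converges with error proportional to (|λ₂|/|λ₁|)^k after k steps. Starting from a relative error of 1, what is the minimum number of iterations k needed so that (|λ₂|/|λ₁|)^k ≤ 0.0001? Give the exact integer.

|λ₂/λ₁| = 0.45/1.79 = 0.25140
Need k ≥ ln(0.0001) / ln(0.25140) = -9.2103 / -1.3807 ≈ 6.671
Smallest integer k satisfying the bound: 7

7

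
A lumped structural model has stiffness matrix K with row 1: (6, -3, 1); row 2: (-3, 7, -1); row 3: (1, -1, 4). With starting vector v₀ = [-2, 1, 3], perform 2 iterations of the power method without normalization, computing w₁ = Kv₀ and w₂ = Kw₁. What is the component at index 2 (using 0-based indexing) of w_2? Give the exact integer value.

14

w1 = Kv₀ = (-12, 10, 9)
w2 = Kw1 = (-93, 97, 14)
The requested component of w2 is 14.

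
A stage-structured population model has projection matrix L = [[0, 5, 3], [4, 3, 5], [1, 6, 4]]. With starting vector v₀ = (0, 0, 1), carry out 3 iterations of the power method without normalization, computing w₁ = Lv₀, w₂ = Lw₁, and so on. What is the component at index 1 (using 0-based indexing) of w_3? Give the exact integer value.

534

w1 = Lv₀ = (3, 5, 4)
w2 = Lw1 = (37, 47, 49)
w3 = Lw2 = (382, 534, 515)
The requested component of w3 is 534.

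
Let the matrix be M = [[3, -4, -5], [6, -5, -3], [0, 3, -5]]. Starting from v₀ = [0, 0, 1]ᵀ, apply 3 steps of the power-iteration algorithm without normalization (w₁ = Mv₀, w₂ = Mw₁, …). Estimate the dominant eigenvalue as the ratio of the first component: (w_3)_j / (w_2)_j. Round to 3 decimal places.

w1 = Mv₀ = (3·0 + (-4)·0 + (-5)·1; 6·0 + (-5)·0 + (-3)·1; 0·0 + 3·0 + (-5)·1) = (-5, -3, -5)
w2 = Mw1 = (3·(-5) + (-4)·(-3) + (-5)·(-5); 6·(-5) + (-5)·(-3) + (-3)·(-5); 0·(-5) + 3·(-3) + (-5)·(-5)) = (22, 0, 16)
w3 = Mw2 = (-14, 84, -80)
Ratio at component: -14 / 22 = -0.636

λ ≈ -0.636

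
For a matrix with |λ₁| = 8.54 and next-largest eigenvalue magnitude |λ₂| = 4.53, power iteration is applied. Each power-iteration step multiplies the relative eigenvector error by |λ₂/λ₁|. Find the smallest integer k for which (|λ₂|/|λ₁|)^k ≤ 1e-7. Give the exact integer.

|λ₂/λ₁| = 4.53/8.54 = 0.53044
Need k ≥ ln(1e-7) / ln(0.53044) = -16.1181 / -0.6340 ≈ 25.421
Smallest integer k satisfying the bound: 26

26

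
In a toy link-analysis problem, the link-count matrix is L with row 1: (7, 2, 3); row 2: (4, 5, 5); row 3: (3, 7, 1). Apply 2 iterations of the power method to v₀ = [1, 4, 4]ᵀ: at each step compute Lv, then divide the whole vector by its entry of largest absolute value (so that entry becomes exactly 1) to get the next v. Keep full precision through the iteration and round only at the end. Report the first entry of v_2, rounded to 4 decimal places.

0.7594

Lv0 = (27.00000, 44.00000, 35.00000); divide by 44.00000 → v1 = (0.61364, 1.00000, 0.79545)
Lv1 = (8.68182, 11.43182, 9.63636); divide by 11.43182 → v2 = (0.75944, 1.00000, 0.84294)
Requested entry of v2: 382/503 = 0.7594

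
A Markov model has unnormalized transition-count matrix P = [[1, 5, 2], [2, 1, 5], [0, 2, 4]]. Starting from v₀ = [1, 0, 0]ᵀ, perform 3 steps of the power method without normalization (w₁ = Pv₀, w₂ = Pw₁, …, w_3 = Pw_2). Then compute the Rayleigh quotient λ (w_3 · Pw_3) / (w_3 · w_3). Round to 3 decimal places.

w1 = Pv₀ = (1·1 + 5·0 + 2·0; 2·1 + 1·0 + 5·0; 0·1 + 2·0 + 4·0) = (1, 2, 0)
w2 = Pw1 = (1·1 + 5·2 + 2·0; 2·1 + 1·2 + 5·0; 0·1 + 2·2 + 4·0) = (11, 4, 4)
w3 = Pw2 = (39, 46, 24)
Pw3 = (317, 244, 188)
w3·Pw3 = 39·317 + 46·244 + 24·188 = 28099; w3·w3 = 39·39 + 46·46 + 24·24 = 4213
λ ≈ 28099/4213 = 6.670

λ ≈ 6.670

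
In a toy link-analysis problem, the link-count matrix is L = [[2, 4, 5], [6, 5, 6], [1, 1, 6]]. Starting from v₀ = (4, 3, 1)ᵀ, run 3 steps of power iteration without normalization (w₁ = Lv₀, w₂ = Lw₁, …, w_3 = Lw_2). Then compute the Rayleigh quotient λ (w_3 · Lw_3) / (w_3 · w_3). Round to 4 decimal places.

10.8438

w1 = Lv₀ = (25, 45, 13)
w2 = Lw1 = (295, 453, 148)
w3 = Lw2 = (3142, 4923, 1636)
Lw3 = (34156, 53283, 17881)
w3·Lw3 = 3142·34156 + 4923·53283 + 1636·17881 = 398883677; w3·w3 = 3142·3142 + 4923·4923 + 1636·1636 = 36784589
λ ≈ 398883677/36784589 = 10.8438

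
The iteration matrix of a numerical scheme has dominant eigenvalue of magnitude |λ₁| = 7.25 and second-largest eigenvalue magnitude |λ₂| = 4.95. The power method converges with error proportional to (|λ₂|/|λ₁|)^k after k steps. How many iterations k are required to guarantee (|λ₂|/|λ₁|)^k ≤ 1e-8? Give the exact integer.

|λ₂/λ₁| = 4.95/7.25 = 0.68276
Need k ≥ ln(1e-8) / ln(0.68276) = -18.4207 / -0.3816 ≈ 48.270
Smallest integer k satisfying the bound: 49

49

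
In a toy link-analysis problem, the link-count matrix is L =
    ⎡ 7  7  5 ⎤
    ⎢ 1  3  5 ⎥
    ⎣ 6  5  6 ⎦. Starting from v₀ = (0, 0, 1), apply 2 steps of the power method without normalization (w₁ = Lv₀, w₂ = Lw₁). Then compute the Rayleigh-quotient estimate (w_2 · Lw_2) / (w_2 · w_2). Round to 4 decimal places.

w1 = Lv₀ = (7·0 + 7·0 + 5·1; 1·0 + 3·0 + 5·1; 6·0 + 5·0 + 6·1) = (5, 5, 6)
w2 = Lw1 = (7·5 + 7·5 + 5·6; 1·5 + 3·5 + 5·6; 6·5 + 5·5 + 6·6) = (100, 50, 91)
Lw2 = (1505, 705, 1396)
w2·Lw2 = 100·1505 + 50·705 + 91·1396 = 312786; w2·w2 = 100·100 + 50·50 + 91·91 = 20781
λ ≈ 312786/20781 = 15.0515

λ ≈ 15.0515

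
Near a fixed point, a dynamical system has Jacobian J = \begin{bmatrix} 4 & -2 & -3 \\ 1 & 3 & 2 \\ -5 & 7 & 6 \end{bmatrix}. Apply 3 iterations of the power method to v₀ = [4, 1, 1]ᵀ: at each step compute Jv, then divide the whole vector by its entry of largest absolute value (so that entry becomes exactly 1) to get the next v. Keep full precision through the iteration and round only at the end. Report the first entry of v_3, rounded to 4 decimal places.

Jv0 = (11.00000, 9.00000, -7.00000); divide by 11.00000 → v1 = (1.00000, 0.81818, -0.63636)
Jv1 = (4.27273, 2.18182, -3.09091); divide by 4.27273 → v2 = (1.00000, 0.51064, -0.72340)
Jv2 = (5.14894, 1.08511, -5.76596); divide by -5.76596 → v3 = (-0.89299, -0.18819, 1.00000)
Requested entry of v3: 242/-271 = -0.8930

-0.8930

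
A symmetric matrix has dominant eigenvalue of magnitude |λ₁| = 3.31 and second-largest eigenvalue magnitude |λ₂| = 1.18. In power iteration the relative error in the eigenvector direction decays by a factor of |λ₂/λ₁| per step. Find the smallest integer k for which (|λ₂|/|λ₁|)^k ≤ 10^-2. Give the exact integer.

5

|λ₂/λ₁| = 1.18/3.31 = 0.35650
Need k ≥ ln(10^-2) / ln(0.35650) = -4.6052 / -1.0314 ≈ 4.465
Smallest integer k satisfying the bound: 5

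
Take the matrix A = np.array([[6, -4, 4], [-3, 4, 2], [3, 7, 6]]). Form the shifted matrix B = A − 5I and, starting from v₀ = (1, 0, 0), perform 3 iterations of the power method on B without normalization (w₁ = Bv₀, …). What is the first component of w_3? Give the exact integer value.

-59

B = A − 5I has rows (1, -4, 4); (-3, -1, 2); (3, 7, 1)
w1 = Bv₀ = (1, -3, 3)
w2 = Bw1 = (25, 6, -15)
w3 = Bw2 = (-59, -111, 102)
Requested component of w3: -59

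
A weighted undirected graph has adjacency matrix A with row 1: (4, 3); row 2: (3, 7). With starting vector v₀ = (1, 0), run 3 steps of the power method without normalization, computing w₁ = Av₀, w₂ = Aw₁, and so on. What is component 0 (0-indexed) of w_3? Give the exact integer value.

w1 = Av₀ = (4, 3)
w2 = Aw1 = (25, 33)
w3 = Aw2 = (199, 306)
The requested component of w3 is 199.

199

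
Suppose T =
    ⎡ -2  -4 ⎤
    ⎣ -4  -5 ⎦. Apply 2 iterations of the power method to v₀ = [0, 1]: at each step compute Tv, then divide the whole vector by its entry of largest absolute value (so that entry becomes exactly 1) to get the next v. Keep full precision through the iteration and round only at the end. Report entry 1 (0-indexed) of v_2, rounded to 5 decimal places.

Tv0 = (-4.000000, -5.000000); divide by -5.000000 → v1 = (0.800000, 1.000000)
Tv1 = (-5.600000, -8.200000); divide by -8.200000 → v2 = (0.682927, 1.000000)
Requested entry of v2: 41/41 = 1.00000

1.00000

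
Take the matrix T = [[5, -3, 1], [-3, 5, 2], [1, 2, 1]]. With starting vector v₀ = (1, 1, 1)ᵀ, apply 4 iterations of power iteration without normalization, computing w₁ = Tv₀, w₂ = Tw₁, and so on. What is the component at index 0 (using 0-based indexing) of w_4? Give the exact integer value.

w1 = Tv₀ = (5·1 + (-3)·1 + 1·1; (-3)·1 + 5·1 + 2·1; 1·1 + 2·1 + 1·1) = (3, 4, 4)
w2 = Tw1 = (5·3 + (-3)·4 + 1·4; (-3)·3 + 5·4 + 2·4; 1·3 + 2·4 + 1·4) = (7, 19, 15)
w3 = Tw2 = (-7, 104, 60)
w4 = Tw3 = (-287, 661, 261)
The requested component of w4 is -287.

-287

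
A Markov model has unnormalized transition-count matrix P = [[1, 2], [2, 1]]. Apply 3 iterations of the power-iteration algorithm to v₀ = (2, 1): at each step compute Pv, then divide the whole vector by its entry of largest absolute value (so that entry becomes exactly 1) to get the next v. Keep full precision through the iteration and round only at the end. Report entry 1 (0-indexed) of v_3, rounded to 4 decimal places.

Pv0 = (4.00000, 5.00000); divide by 5.00000 → v1 = (0.80000, 1.00000)
Pv1 = (2.80000, 2.60000); divide by 2.80000 → v2 = (1.00000, 0.92857)
Pv2 = (2.85714, 2.92857); divide by 2.92857 → v3 = (0.97561, 1.00000)
Requested entry of v3: 41/41 = 1.0000

1.0000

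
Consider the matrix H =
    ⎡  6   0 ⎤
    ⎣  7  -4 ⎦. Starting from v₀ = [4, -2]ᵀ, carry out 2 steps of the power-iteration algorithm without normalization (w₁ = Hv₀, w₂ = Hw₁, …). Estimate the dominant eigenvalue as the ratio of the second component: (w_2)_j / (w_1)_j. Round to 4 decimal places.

w1 = Hv₀ = (24, 36)
w2 = Hw1 = (144, 24)
Ratio at component: 24 / 36 = 0.6667

λ ≈ 0.6667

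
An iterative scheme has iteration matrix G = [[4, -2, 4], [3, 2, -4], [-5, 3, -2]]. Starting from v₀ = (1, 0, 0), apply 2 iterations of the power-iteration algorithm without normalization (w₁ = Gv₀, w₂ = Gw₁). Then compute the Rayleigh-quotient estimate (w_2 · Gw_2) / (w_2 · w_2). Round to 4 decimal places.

λ ≈ 1.8990

w1 = Gv₀ = (4, 3, -5)
w2 = Gw1 = (-10, 38, -1)
Gw2 = (-120, 50, 166)
w2·Gw2 = (-10)·(-120) + 38·50 + (-1)·166 = 2934; w2·w2 = (-10)·(-10) + 38·38 + (-1)·(-1) = 1545
λ ≈ 2934/1545 = 1.8990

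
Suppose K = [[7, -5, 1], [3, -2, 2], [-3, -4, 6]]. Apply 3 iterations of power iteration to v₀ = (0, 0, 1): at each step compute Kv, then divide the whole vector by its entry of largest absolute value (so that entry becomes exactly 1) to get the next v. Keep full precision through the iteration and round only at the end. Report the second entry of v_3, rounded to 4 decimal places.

Kv0 = (1.00000, 2.00000, 6.00000); divide by 6.00000 → v1 = (0.16667, 0.33333, 1.00000)
Kv1 = (0.50000, 1.83333, 4.16667); divide by 4.16667 → v2 = (0.12000, 0.44000, 1.00000)
Kv2 = (-0.36000, 1.48000, 3.88000); divide by 3.88000 → v3 = (-0.09278, 0.38144, 1.00000)
Requested entry of v3: 37/97 = 0.3814

0.3814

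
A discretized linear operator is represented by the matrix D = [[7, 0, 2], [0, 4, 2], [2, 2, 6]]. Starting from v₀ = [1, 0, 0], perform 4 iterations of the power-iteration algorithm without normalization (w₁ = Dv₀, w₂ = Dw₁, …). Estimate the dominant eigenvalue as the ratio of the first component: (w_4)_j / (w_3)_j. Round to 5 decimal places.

w1 = Dv₀ = (7·1 + 0·0 + 2·0; 0·1 + 4·0 + 2·0; 2·1 + 2·0 + 6·0) = (7, 0, 2)
w2 = Dw1 = (7·7 + 0·0 + 2·2; 0·7 + 4·0 + 2·2; 2·7 + 2·0 + 6·2) = (53, 4, 26)
w3 = Dw2 = (423, 68, 270)
w4 = Dw3 = (3501, 812, 2602)
Ratio at component: 3501 / 423 = 8.27660

λ ≈ 8.27660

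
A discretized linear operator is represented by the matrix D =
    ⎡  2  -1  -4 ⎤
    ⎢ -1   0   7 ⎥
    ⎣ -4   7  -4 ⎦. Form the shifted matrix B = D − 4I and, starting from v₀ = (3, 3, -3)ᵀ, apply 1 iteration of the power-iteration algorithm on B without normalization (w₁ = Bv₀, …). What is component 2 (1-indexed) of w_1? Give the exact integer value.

-36

B = D − 4I has rows (-2, -1, -4); (-1, -4, 7); (-4, 7, -8)
w1 = Bv₀ = ((-2)·3 + (-1)·3 + (-4)·(-3); (-1)·3 + (-4)·3 + 7·(-3); (-4)·3 + 7·3 + (-8)·(-3)) = (3, -36, 33)
Requested component of w1: -36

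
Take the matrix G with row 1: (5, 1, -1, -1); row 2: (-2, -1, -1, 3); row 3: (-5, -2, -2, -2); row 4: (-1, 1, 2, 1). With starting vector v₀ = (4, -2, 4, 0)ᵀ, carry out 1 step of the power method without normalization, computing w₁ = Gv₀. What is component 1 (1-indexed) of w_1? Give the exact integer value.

w1 = Gv₀ = (5·4 + 1·(-2) + (-1)·4 + (-1)·0; (-2)·4 + (-1)·(-2) + (-1)·4 + 3·0; (-5)·4 + (-2)·(-2) + (-2)·4 + (-2)·0; (-1)·4 + 1·(-2) + 2·4 + 1·0) = (14, -10, -24, 2)
The requested component of w1 is 14.

14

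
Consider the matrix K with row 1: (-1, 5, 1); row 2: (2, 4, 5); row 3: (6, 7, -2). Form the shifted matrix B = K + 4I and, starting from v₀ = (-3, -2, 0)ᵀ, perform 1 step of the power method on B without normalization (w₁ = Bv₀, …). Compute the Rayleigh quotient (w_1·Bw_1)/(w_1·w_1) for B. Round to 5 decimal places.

12.10968

B = K + 4I has rows (3, 5, 1); (2, 8, 5); (6, 7, 2)
w1 = Bv₀ = (-19, -22, -32)
Bw1 = (-199, -374, -332)
w1·Bw1 = 22633; w1·w1 = 1869; μ ≈ 22633/1869 = 12.10968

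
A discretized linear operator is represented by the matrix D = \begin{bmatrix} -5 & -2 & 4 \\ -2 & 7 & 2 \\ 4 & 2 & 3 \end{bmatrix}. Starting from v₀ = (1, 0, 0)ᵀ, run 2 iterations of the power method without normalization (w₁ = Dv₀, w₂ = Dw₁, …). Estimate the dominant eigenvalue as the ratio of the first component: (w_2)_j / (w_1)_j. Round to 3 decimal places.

λ ≈ -9.000

w1 = Dv₀ = ((-5)·1 + (-2)·0 + 4·0; (-2)·1 + 7·0 + 2·0; 4·1 + 2·0 + 3·0) = (-5, -2, 4)
w2 = Dw1 = ((-5)·(-5) + (-2)·(-2) + 4·4; (-2)·(-5) + 7·(-2) + 2·4; 4·(-5) + 2·(-2) + 3·4) = (45, 4, -12)
Ratio at component: 45 / -5 = -9.000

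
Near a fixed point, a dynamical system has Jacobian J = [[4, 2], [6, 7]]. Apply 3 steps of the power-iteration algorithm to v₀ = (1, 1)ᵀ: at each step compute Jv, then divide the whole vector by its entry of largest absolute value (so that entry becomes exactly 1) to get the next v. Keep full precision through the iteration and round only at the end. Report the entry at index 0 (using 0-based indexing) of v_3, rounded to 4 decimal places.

Jv0 = (6.00000, 13.00000); divide by 13.00000 → v1 = (0.46154, 1.00000)
Jv1 = (3.84615, 9.76923); divide by 9.76923 → v2 = (0.39370, 1.00000)
Jv2 = (3.57480, 9.36220); divide by 9.36220 → v3 = (0.38183, 1.00000)
Requested entry of v3: 454/1189 = 0.3818

0.3818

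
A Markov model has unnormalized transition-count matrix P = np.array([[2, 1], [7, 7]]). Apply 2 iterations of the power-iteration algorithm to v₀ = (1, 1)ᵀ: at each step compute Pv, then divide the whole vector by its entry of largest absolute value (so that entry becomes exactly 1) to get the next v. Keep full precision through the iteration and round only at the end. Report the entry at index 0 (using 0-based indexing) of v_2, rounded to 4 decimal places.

Pv0 = (3.00000, 14.00000); divide by 14.00000 → v1 = (0.21429, 1.00000)
Pv1 = (1.42857, 8.50000); divide by 8.50000 → v2 = (0.16807, 1.00000)
Requested entry of v2: 20/119 = 0.1681

0.1681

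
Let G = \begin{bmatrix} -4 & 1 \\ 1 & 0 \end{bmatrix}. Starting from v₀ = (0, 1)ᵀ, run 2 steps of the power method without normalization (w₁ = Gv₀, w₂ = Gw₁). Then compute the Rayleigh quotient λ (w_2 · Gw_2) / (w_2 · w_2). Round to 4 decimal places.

w1 = Gv₀ = (1, 0)
w2 = Gw1 = (-4, 1)
Gw2 = (17, -4)
w2·Gw2 = (-4)·17 + 1·(-4) = -72; w2·w2 = (-4)·(-4) + 1·1 = 17
λ ≈ -72/17 = -4.2353

-4.2353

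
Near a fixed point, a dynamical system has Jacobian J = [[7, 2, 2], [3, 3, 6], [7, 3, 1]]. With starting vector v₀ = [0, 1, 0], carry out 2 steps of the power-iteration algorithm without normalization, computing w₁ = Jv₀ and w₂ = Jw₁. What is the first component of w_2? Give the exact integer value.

26

w1 = Jv₀ = (7·0 + 2·1 + 2·0; 3·0 + 3·1 + 6·0; 7·0 + 3·1 + 1·0) = (2, 3, 3)
w2 = Jw1 = (7·2 + 2·3 + 2·3; 3·2 + 3·3 + 6·3; 7·2 + 3·3 + 1·3) = (26, 33, 26)
The requested component of w2 is 26.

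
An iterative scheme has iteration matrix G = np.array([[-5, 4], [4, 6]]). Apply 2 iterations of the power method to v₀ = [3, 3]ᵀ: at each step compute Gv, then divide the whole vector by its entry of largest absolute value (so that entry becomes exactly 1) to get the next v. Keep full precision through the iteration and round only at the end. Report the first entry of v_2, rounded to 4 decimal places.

Gv0 = (-3.00000, 30.00000); divide by 30.00000 → v1 = (-0.10000, 1.00000)
Gv1 = (4.50000, 5.60000); divide by 5.60000 → v2 = (0.80357, 1.00000)
Requested entry of v2: 135/168 = 0.8036

0.8036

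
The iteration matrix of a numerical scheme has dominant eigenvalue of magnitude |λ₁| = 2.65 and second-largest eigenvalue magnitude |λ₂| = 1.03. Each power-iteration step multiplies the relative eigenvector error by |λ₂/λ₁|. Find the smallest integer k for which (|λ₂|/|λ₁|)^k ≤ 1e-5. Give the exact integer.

|λ₂/λ₁| = 1.03/2.65 = 0.38868
Need k ≥ ln(1e-5) / ln(0.38868) = -11.5129 / -0.9450 ≈ 12.183
Smallest integer k satisfying the bound: 13

13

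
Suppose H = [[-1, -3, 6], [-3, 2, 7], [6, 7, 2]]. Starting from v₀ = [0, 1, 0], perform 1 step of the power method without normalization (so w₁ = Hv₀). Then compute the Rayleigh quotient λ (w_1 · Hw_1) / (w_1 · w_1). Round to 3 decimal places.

1.242

w1 = Hv₀ = ((-1)·0 + (-3)·1 + 6·0; (-3)·0 + 2·1 + 7·0; 6·0 + 7·1 + 2·0) = (-3, 2, 7)
Hw1 = (39, 62, 10)
w1·Hw1 = (-3)·39 + 2·62 + 7·10 = 77; w1·w1 = (-3)·(-3) + 2·2 + 7·7 = 62
λ ≈ 77/62 = 1.242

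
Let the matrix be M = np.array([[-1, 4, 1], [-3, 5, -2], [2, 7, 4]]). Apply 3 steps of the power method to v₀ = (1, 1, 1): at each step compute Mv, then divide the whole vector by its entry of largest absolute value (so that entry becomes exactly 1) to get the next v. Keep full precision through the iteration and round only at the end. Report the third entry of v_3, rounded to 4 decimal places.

Mv0 = (4.00000, 0.00000, 13.00000); divide by 13.00000 → v1 = (0.30769, 0.00000, 1.00000)
Mv1 = (0.69231, -2.92308, 4.61538); divide by 4.61538 → v2 = (0.15000, -0.63333, 1.00000)
Mv2 = (-1.68333, -5.61667, -0.13333); divide by -5.61667 → v3 = (0.29970, 1.00000, 0.02374)
Requested entry of v3: -8/-337 = 0.0237

0.0237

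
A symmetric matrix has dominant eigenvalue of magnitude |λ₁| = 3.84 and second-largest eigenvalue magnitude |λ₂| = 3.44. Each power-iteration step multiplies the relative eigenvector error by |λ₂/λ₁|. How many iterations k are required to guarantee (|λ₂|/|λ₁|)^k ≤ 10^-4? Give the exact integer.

84

|λ₂/λ₁| = 3.44/3.84 = 0.89583
Need k ≥ ln(10^-4) / ln(0.89583) = -9.2103 / -0.1100 ≈ 83.730
Smallest integer k satisfying the bound: 84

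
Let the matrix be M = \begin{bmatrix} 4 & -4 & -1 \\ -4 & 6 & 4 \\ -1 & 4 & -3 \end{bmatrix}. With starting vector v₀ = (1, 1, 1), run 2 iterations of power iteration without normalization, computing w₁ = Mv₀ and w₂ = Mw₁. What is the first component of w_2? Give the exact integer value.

-28

w1 = Mv₀ = (-1, 6, 0)
w2 = Mw1 = (-28, 40, 25)
The requested component of w2 is -28.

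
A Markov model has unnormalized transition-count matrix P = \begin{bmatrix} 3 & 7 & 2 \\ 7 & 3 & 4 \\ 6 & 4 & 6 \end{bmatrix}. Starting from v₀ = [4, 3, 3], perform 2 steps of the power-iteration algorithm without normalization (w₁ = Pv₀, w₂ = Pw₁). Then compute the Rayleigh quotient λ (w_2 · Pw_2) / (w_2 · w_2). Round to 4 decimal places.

λ ≈ 13.8252

w1 = Pv₀ = (39, 49, 54)
w2 = Pw1 = (568, 636, 754)
Pw2 = (7664, 8900, 10476)
w2·Pw2 = 568·7664 + 636·8900 + 754·10476 = 17912456; w2·w2 = 568·568 + 636·636 + 754·754 = 1295636
λ ≈ 17912456/1295636 = 13.8252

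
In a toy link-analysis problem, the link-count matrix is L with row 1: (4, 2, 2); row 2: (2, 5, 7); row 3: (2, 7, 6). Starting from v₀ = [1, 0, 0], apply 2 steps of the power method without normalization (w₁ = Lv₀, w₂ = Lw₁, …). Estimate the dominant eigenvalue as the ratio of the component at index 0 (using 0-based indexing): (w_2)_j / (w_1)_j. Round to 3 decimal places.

λ ≈ 6.000

w1 = Lv₀ = (4·1 + 2·0 + 2·0; 2·1 + 5·0 + 7·0; 2·1 + 7·0 + 6·0) = (4, 2, 2)
w2 = Lw1 = (4·4 + 2·2 + 2·2; 2·4 + 5·2 + 7·2; 2·4 + 7·2 + 6·2) = (24, 32, 34)
Ratio at component: 24 / 4 = 6.000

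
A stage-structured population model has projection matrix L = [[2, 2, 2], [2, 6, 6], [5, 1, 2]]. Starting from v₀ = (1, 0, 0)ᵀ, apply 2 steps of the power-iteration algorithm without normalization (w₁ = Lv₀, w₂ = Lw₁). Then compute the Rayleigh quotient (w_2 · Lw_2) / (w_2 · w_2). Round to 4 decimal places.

w1 = Lv₀ = (2, 2, 5)
w2 = Lw1 = (18, 46, 22)
Lw2 = (172, 444, 180)
w2·Lw2 = 18·172 + 46·444 + 22·180 = 27480; w2·w2 = 18·18 + 46·46 + 22·22 = 2924
λ ≈ 27480/2924 = 9.3981

9.3981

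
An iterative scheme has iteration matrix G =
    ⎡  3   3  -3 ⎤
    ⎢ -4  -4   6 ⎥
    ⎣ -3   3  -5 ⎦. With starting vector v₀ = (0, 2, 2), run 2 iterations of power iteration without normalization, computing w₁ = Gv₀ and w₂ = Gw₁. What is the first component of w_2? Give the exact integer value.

24

w1 = Gv₀ = (3·0 + 3·2 + (-3)·2; (-4)·0 + (-4)·2 + 6·2; (-3)·0 + 3·2 + (-5)·2) = (0, 4, -4)
w2 = Gw1 = (3·0 + 3·4 + (-3)·(-4); (-4)·0 + (-4)·4 + 6·(-4); (-3)·0 + 3·4 + (-5)·(-4)) = (24, -40, 32)
The requested component of w2 is 24.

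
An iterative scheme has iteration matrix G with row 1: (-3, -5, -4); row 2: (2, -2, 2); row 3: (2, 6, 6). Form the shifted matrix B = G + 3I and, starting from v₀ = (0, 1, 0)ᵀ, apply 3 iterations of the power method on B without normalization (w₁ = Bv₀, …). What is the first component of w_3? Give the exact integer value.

-215

B = G + 3I has rows (0, -5, -4); (2, 1, 2); (2, 6, 9)
w1 = Bv₀ = (-5, 1, 6)
w2 = Bw1 = (-29, 3, 50)
w3 = Bw2 = (-215, 45, 410)
Requested component of w3: -215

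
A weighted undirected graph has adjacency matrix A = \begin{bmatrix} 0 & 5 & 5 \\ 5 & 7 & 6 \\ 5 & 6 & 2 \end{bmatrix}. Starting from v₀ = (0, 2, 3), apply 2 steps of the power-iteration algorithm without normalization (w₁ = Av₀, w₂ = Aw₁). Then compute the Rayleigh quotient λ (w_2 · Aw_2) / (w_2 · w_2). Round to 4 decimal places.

w1 = Av₀ = (25, 32, 18)
w2 = Aw1 = (250, 457, 353)
Aw2 = (4050, 6567, 4698)
w2·Aw2 = 250·4050 + 457·6567 + 353·4698 = 5672013; w2·w2 = 250·250 + 457·457 + 353·353 = 395958
λ ≈ 5672013/395958 = 14.3248

λ ≈ 14.3248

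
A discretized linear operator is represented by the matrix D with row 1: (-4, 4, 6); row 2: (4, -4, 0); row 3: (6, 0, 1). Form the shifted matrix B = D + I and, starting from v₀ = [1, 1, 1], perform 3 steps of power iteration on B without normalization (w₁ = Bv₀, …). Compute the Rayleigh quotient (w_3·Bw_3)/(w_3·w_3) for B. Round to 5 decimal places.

B = D + I has rows (-3, 4, 6); (4, -3, 0); (6, 0, 2)
w1 = Bv₀ = ((-3)·1 + 4·1 + 6·1; 4·1 + (-3)·1 + 0·1; 6·1 + 0·1 + 2·1) = (7, 1, 8)
w2 = Bw1 = ((-3)·7 + 4·1 + 6·8; 4·7 + (-3)·1 + 0·8; 6·7 + 0·1 + 2·8) = (31, 25, 58)
w3 = Bw2 = (355, 49, 302)
Bw3 = (943, 1273, 2734)
w3·Bw3 = 1222810; w3·w3 = 219630; μ ≈ 1222810/219630 = 5.56759

5.56759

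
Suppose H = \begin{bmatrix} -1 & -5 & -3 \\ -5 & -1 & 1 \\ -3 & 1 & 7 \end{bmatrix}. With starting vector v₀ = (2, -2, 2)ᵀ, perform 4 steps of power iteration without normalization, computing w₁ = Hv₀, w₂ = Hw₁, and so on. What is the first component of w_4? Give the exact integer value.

w1 = Hv₀ = ((-1)·2 + (-5)·(-2) + (-3)·2; (-5)·2 + (-1)·(-2) + 1·2; (-3)·2 + 1·(-2) + 7·2) = (2, -6, 6)
w2 = Hw1 = ((-1)·2 + (-5)·(-6) + (-3)·6; (-5)·2 + (-1)·(-6) + 1·6; (-3)·2 + 1·(-6) + 7·6) = (10, 2, 30)
w3 = Hw2 = (-110, -22, 182)
w4 = Hw3 = (-326, 754, 1582)
The requested component of w4 is -326.

-326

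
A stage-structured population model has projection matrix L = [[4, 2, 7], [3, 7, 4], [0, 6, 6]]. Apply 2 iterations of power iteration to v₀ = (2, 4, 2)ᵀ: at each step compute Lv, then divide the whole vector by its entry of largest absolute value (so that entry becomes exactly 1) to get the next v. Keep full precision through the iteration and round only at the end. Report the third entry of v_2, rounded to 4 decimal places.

Lv0 = (30.00000, 42.00000, 36.00000); divide by 42.00000 → v1 = (0.71429, 1.00000, 0.85714)
Lv1 = (10.85714, 12.57143, 11.14286); divide by 12.57143 → v2 = (0.86364, 1.00000, 0.88636)
Requested entry of v2: 468/528 = 0.8864

0.8864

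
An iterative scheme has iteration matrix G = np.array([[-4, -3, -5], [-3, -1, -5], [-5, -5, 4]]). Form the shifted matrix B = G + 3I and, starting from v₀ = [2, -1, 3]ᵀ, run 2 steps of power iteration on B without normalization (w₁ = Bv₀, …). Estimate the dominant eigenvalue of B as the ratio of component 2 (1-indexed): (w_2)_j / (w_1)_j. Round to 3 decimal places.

3.652

B = G + 3I has rows (-1, -3, -5); (-3, 2, -5); (-5, -5, 7)
w1 = Bv₀ = ((-1)·2 + (-3)·(-1) + (-5)·3; (-3)·2 + 2·(-1) + (-5)·3; (-5)·2 + (-5)·(-1) + 7·3) = (-14, -23, 16)
w2 = Bw1 = ((-1)·(-14) + (-3)·(-23) + (-5)·16; (-3)·(-14) + 2·(-23) + (-5)·16; (-5)·(-14) + (-5)·(-23) + 7·16) = (3, -84, 297)
Ratio: -84/-23 = 3.652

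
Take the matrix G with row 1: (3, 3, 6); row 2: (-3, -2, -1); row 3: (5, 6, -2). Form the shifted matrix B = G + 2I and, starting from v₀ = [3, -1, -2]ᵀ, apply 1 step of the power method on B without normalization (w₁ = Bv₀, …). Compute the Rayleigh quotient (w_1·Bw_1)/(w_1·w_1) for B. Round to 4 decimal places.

μ ≈ -2.4231

B = G + 2I has rows (5, 3, 6); (-3, 0, -1); (5, 6, 0)
w1 = Bv₀ = (5·3 + 3·(-1) + 6·(-2); (-3)·3 + 0·(-1) + (-1)·(-2); 5·3 + 6·(-1) + 0·(-2)) = (0, -7, 9)
Bw1 = (33, -9, -42)
w1·Bw1 = -315; w1·w1 = 130; μ ≈ -315/130 = -2.4231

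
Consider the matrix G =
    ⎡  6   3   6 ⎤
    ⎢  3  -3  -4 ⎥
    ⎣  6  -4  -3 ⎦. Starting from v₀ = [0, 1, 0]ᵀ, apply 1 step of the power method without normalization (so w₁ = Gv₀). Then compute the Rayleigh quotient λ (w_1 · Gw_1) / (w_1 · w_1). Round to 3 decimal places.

w1 = Gv₀ = (6·0 + 3·1 + 6·0; 3·0 + (-3)·1 + (-4)·0; 6·0 + (-4)·1 + (-3)·0) = (3, -3, -4)
Gw1 = (-15, 34, 42)
w1·Gw1 = 3·(-15) + (-3)·34 + (-4)·42 = -315; w1·w1 = 3·3 + (-3)·(-3) + (-4)·(-4) = 34
λ ≈ -315/34 = -9.265

λ ≈ -9.265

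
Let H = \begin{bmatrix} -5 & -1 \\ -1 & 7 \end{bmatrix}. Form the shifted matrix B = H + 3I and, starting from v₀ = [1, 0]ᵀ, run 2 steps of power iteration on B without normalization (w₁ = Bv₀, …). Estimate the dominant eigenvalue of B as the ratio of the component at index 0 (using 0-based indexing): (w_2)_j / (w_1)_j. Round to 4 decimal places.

-2.5000

B = H + 3I has rows (-2, -1); (-1, 10)
w1 = Bv₀ = (-2, -1)
w2 = Bw1 = (5, -8)
Ratio: 5/-2 = -2.5000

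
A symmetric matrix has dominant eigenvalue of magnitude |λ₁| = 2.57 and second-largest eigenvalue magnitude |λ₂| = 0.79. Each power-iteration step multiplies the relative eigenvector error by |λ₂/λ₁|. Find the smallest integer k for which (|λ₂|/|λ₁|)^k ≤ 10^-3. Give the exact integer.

6

|λ₂/λ₁| = 0.79/2.57 = 0.30739
Need k ≥ ln(10^-3) / ln(0.30739) = -6.9078 / -1.1796 ≈ 5.856
Smallest integer k satisfying the bound: 6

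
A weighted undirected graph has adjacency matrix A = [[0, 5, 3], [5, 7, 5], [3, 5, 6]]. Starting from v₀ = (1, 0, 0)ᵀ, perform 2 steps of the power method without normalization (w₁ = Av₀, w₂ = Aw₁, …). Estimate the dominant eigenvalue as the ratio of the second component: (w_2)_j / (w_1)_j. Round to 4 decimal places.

w1 = Av₀ = (0, 5, 3)
w2 = Aw1 = (34, 50, 43)
Ratio at component: 50 / 5 = 10.0000

10.0000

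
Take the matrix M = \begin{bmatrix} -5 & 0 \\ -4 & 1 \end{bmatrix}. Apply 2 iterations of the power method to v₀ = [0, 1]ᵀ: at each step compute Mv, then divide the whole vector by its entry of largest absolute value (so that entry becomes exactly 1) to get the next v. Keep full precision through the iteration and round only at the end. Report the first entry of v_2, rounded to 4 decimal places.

0.0000

Mv0 = (0.00000, 1.00000); divide by 1.00000 → v1 = (0.00000, 1.00000)
Mv1 = (0.00000, 1.00000); divide by 1.00000 → v2 = (0.00000, 1.00000)
Requested entry of v2: 0/1 = 0.0000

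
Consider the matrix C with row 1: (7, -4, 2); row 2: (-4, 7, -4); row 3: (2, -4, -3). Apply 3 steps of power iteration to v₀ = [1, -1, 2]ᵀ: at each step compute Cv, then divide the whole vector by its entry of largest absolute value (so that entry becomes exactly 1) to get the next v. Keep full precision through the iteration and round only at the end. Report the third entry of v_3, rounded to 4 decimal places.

-0.3265

Cv0 = (15.00000, -19.00000, 0.00000); divide by -19.00000 → v1 = (-0.78947, 1.00000, 0.00000)
Cv1 = (-9.52632, 10.15789, -5.57895); divide by 10.15789 → v2 = (-0.93782, 1.00000, -0.54922)
Cv2 = (-11.66321, 12.94819, -4.22798); divide by 12.94819 → v3 = (-0.90076, 1.00000, -0.32653)
Requested entry of v3: 816/-2499 = -0.3265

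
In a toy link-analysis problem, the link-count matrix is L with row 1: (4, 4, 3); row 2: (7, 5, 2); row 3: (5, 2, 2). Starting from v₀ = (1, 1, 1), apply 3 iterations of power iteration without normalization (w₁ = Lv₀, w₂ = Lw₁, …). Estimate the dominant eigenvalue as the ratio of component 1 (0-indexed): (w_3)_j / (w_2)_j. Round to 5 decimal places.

11.61212

w1 = Lv₀ = (4·1 + 4·1 + 3·1; 7·1 + 5·1 + 2·1; 5·1 + 2·1 + 2·1) = (11, 14, 9)
w2 = Lw1 = (4·11 + 4·14 + 3·9; 7·11 + 5·14 + 2·9; 5·11 + 2·14 + 2·9) = (127, 165, 101)
w3 = Lw2 = (1471, 1916, 1167)
Ratio at component: 1916 / 165 = 11.61212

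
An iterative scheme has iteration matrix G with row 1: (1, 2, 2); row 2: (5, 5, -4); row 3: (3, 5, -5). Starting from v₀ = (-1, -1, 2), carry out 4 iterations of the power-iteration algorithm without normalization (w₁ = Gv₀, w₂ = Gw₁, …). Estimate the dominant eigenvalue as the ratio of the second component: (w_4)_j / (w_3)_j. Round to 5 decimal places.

λ ≈ 3.34028

w1 = Gv₀ = (1·(-1) + 2·(-1) + 2·2; 5·(-1) + 5·(-1) + (-4)·2; 3·(-1) + 5·(-1) + (-5)·2) = (1, -18, -18)
w2 = Gw1 = (1·1 + 2·(-18) + 2·(-18); 5·1 + 5·(-18) + (-4)·(-18); 3·1 + 5·(-18) + (-5)·(-18)) = (-71, -13, 3)
w3 = Gw2 = (-91, -432, -293)
w4 = Gw3 = (-1541, -1443, -968)
Ratio at component: -1443 / -432 = 3.34028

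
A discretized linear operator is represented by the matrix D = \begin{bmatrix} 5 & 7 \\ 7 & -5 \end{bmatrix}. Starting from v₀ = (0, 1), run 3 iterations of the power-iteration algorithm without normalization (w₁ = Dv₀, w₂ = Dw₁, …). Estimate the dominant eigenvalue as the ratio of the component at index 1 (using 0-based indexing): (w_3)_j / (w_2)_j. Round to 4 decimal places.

w1 = Dv₀ = (5·0 + 7·1; 7·0 + (-5)·1) = (7, -5)
w2 = Dw1 = (5·7 + 7·(-5); 7·7 + (-5)·(-5)) = (0, 74)
w3 = Dw2 = (518, -370)
Ratio at component: -370 / 74 = -5.0000

λ ≈ -5.0000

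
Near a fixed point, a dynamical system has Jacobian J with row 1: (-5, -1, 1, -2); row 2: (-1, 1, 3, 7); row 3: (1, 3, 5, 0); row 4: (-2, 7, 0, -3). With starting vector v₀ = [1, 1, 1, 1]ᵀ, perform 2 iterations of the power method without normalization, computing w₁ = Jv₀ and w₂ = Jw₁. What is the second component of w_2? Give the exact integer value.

w1 = Jv₀ = ((-5)·1 + (-1)·1 + 1·1 + (-2)·1; (-1)·1 + 1·1 + 3·1 + 7·1; 1·1 + 3·1 + 5·1 + 0·1; (-2)·1 + 7·1 + 0·1 + (-3)·1) = (-7, 10, 9, 2)
w2 = Jw1 = ((-5)·(-7) + (-1)·10 + 1·9 + (-2)·2; (-1)·(-7) + 1·10 + 3·9 + 7·2; 1·(-7) + 3·10 + 5·9 + 0·2; (-2)·(-7) + 7·10 + 0·9 + (-3)·2) = (30, 58, 68, 78)
The requested component of w2 is 58.

58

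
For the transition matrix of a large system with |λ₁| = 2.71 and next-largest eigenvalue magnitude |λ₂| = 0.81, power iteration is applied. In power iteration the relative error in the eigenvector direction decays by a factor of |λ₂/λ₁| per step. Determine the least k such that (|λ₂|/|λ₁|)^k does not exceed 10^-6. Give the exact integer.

|λ₂/λ₁| = 0.81/2.71 = 0.29889
Need k ≥ ln(10^-6) / ln(0.29889) = -13.8155 / -1.2077 ≈ 11.440
Smallest integer k satisfying the bound: 12

12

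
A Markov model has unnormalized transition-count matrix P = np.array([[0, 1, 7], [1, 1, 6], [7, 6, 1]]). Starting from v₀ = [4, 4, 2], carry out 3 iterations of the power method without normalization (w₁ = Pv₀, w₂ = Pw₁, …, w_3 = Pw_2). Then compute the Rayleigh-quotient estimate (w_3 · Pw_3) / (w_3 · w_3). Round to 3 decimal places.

w1 = Pv₀ = (0·4 + 1·4 + 7·2; 1·4 + 1·4 + 6·2; 7·4 + 6·4 + 1·2) = (18, 20, 54)
w2 = Pw1 = (0·18 + 1·20 + 7·54; 1·18 + 1·20 + 6·54; 7·18 + 6·20 + 1·54) = (398, 362, 300)
w3 = Pw2 = (2462, 2560, 5258)
Pw3 = (39366, 36570, 37852)
w3·Pw3 = 2462·39366 + 2560·36570 + 5258·37852 = 389564108; w3·w3 = 2462·2462 + 2560·2560 + 5258·5258 = 40261608
λ ≈ 389564108/40261608 = 9.676

λ ≈ 9.676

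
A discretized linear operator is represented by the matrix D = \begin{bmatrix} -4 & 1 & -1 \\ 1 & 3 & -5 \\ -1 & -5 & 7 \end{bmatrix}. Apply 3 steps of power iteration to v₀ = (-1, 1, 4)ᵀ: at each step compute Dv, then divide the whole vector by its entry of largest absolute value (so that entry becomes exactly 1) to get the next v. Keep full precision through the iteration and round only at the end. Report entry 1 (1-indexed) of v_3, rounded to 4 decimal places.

-0.0908

Dv0 = (1.00000, -18.00000, 24.00000); divide by 24.00000 → v1 = (0.04167, -0.75000, 1.00000)
Dv1 = (-1.91667, -7.20833, 10.70833); divide by 10.70833 → v2 = (-0.17899, -0.67315, 1.00000)
Dv2 = (-0.95720, -7.19844, 10.54475); divide by 10.54475 → v3 = (-0.09077, -0.68266, 1.00000)
Requested entry of v3: -246/2710 = -0.0908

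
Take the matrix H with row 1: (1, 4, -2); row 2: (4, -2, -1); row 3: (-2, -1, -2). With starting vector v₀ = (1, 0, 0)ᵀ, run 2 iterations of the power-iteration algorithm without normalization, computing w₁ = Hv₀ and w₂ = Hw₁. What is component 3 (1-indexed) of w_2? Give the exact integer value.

w1 = Hv₀ = (1·1 + 4·0 + (-2)·0; 4·1 + (-2)·0 + (-1)·0; (-2)·1 + (-1)·0 + (-2)·0) = (1, 4, -2)
w2 = Hw1 = (1·1 + 4·4 + (-2)·(-2); 4·1 + (-2)·4 + (-1)·(-2); (-2)·1 + (-1)·4 + (-2)·(-2)) = (21, -2, -2)
The requested component of w2 is -2.

-2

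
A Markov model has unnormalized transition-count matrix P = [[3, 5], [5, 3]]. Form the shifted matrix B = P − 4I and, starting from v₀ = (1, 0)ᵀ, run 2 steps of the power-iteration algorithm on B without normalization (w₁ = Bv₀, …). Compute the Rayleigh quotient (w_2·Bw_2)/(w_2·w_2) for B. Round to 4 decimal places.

μ ≈ -4.3505

B = P − 4I has rows (-1, 5); (5, -1)
w1 = Bv₀ = ((-1)·1 + 5·0; 5·1 + (-1)·0) = (-1, 5)
w2 = Bw1 = ((-1)·(-1) + 5·5; 5·(-1) + (-1)·5) = (26, -10)
Bw2 = (-76, 140)
w2·Bw2 = -3376; w2·w2 = 776; μ ≈ -3376/776 = -4.3505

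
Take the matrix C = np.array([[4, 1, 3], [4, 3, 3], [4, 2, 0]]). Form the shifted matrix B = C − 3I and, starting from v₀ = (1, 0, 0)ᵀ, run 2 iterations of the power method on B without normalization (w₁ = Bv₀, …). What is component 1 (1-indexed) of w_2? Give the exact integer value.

B = C − 3I has rows (1, 1, 3); (4, 0, 3); (4, 2, -3)
w1 = Bv₀ = (1, 4, 4)
w2 = Bw1 = (17, 16, 0)
Requested component of w2: 17

17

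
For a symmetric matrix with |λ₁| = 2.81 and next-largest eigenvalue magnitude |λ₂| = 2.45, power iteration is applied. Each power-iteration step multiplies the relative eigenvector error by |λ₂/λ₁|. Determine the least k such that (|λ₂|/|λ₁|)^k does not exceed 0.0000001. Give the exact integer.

118

|λ₂/λ₁| = 2.45/2.81 = 0.87189
Need k ≥ ln(0.0000001) / ln(0.87189) = -16.1181 / -0.1371 ≈ 117.568
Smallest integer k satisfying the bound: 118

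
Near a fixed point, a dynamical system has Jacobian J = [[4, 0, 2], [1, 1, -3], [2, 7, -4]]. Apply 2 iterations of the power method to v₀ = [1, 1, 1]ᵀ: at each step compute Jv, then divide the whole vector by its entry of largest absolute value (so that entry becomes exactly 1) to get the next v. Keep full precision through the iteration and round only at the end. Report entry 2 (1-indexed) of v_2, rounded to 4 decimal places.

-0.2941

Jv0 = (6.00000, -1.00000, 5.00000); divide by 6.00000 → v1 = (1.00000, -0.16667, 0.83333)
Jv1 = (5.66667, -1.66667, -2.50000); divide by 5.66667 → v2 = (1.00000, -0.29412, -0.44118)
Requested entry of v2: -10/34 = -0.2941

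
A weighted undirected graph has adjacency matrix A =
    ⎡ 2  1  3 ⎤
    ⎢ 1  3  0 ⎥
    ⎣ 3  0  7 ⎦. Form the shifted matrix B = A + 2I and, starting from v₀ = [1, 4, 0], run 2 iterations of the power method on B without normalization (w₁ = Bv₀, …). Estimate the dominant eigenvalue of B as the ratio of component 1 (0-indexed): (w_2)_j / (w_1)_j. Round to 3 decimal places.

μ ≈ 5.381

B = A + 2I has rows (4, 1, 3); (1, 5, 0); (3, 0, 9)
w1 = Bv₀ = (4·1 + 1·4 + 3·0; 1·1 + 5·4 + 0·0; 3·1 + 0·4 + 9·0) = (8, 21, 3)
w2 = Bw1 = (4·8 + 1·21 + 3·3; 1·8 + 5·21 + 0·3; 3·8 + 0·21 + 9·3) = (62, 113, 51)
Ratio: 113/21 = 5.381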